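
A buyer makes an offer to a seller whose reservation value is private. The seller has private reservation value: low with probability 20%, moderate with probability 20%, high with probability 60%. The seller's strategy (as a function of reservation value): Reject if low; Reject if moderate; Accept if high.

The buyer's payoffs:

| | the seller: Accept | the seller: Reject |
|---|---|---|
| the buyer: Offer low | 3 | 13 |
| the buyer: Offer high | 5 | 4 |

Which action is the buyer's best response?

E[Offer low] = 0.2·(13) + 0.2·(13) + 0.6·(3) = 7
E[Offer high] = 0.2·(4) + 0.2·(4) + 0.6·(5) = 4.6
Best response: Offer low (7 is the largest).

Offer low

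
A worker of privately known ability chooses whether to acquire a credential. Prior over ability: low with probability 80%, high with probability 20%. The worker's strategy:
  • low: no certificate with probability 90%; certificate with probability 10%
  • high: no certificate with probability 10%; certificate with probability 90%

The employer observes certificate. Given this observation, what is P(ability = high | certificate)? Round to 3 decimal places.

0.692

Apply Bayes' rule using the sender's strategy as the likelihood.
P(certificate) = 0.8·0.1 + 0.2·0.9 = 0.26
P(high | certificate) = (0.2·0.9) / 0.26 = 0.18 / 0.26 = 0.692308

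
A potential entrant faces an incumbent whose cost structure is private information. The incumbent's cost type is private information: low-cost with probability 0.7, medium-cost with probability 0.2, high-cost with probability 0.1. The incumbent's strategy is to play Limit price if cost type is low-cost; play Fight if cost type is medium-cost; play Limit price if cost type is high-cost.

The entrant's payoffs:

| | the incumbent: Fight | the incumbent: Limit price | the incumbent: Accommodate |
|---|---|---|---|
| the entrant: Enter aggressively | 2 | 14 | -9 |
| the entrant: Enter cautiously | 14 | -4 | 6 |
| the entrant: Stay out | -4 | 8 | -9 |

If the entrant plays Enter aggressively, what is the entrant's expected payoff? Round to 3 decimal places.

E[Enter aggressively] = 0.7·14 + 0.2·2 + 0.1·14 = 9.8 + 0.4 + 1.4 = 11.6

11.600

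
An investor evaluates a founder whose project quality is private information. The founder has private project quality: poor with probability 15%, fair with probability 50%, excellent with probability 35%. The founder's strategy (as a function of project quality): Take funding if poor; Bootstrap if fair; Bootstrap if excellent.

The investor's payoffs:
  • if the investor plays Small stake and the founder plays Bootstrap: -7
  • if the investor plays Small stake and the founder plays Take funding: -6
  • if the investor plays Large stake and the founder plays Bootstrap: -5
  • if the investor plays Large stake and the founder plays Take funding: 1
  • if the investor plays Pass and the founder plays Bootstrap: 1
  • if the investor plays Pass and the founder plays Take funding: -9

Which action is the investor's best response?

Pass

Compute the investor's expected payoff for each action, taking the expectation over the founder's type.
E[Small stake] = 0.15·(-6) + 0.5·(-7) + 0.35·(-7) = -6.85
E[Large stake] = 0.15·(1) + 0.5·(-5) + 0.35·(-5) = -4.1
E[Pass] = 0.15·(-9) + 0.5·(1) + 0.35·(1) = -0.5
Best response: Pass (-0.5 is the largest).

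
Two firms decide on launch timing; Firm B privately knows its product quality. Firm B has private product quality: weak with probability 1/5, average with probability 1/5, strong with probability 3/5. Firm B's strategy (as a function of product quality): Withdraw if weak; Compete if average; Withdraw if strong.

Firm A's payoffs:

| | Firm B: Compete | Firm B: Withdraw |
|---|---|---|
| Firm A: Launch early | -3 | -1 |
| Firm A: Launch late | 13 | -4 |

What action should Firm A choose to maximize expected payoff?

Launch late

Compute Firm A's expected payoff for each action, taking the expectation over Firm B's type.
E[Launch early] = 1/5·(-1) + 1/5·(-3) + 3/5·(-1) = -7/5
E[Launch late] = 1/5·(-4) + 1/5·(13) + 3/5·(-4) = -3/5
Best response: Launch late (-3/5 is the largest).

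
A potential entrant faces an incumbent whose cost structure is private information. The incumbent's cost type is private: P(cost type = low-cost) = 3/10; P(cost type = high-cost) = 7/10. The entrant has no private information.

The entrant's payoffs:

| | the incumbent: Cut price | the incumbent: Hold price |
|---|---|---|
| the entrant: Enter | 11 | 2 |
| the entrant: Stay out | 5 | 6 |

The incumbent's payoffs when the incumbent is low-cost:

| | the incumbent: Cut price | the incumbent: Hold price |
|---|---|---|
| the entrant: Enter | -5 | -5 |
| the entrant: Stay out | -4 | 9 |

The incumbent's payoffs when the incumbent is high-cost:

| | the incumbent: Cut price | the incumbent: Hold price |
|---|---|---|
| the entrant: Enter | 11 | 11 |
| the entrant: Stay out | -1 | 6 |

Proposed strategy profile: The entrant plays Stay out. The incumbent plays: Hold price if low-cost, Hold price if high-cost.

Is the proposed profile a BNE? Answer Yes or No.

Yes

The entrant plays Stay out: E[Stay out] = 3/10·(6) + 7/10·(6) = 6; E[Enter] = 2. Best-responding. ✓
The incumbent (cost type low-cost), facing Stay out: Cut price gives -4, Hold price gives 9. Proposed Hold price is best. ✓
The incumbent (cost type high-cost), facing Stay out: Cut price gives -1, Hold price gives 6. Proposed Hold price is best. ✓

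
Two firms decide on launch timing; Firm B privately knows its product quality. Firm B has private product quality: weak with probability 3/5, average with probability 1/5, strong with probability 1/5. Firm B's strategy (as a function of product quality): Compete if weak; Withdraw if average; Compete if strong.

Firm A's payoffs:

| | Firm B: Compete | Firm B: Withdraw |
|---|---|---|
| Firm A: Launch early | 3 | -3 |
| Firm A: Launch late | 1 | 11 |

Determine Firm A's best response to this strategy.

Launch late

E[Launch early] = 3/5·(3) + 1/5·(-3) + 1/5·(3) = 9/5
E[Launch late] = 3/5·(1) + 1/5·(11) + 1/5·(1) = 3
Best response: Launch late (3 is the largest).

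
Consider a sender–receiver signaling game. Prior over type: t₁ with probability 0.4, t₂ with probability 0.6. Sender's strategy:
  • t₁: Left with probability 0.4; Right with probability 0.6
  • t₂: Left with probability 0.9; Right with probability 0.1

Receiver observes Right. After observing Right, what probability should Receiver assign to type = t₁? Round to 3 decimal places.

Apply Bayes' rule using the sender's strategy as the likelihood.
P(Right) = 0.4·0.6 + 0.6·0.1 = 0.3
P(t₁ | Right) = (0.4·0.6) / 0.3 = 0.24 / 0.3 = 0.8

0.800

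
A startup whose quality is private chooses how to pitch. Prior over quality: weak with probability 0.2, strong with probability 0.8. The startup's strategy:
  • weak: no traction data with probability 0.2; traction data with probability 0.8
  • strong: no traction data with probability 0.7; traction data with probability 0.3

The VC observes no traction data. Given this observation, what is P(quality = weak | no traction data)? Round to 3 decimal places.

0.067

Apply Bayes' rule using the sender's strategy as the likelihood.
P(no traction data) = 0.2·0.2 + 0.8·0.7 = 0.6
P(weak | no traction data) = (0.2·0.2) / 0.6 = 0.04 / 0.6 = 0.0666667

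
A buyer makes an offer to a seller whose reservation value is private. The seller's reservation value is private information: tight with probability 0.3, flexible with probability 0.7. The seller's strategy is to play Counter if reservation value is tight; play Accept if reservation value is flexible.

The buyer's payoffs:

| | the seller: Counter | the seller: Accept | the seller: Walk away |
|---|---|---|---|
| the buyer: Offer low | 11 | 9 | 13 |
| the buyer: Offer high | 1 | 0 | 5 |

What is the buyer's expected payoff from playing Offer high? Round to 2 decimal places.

0.30

Take the expectation over the seller's reservation value, weighting each type's action by its prior probability.
E[Offer high] = 0.3·1 + 0.7·0 = 0.3 + 0 = 0.3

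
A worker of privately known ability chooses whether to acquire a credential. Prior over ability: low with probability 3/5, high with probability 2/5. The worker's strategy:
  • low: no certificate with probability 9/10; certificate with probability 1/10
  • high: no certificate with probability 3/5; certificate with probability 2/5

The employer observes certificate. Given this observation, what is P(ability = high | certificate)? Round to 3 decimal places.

0.727

Apply Bayes' rule using the sender's strategy as the likelihood.
P(certificate) = (3/5)·(1/10) + (2/5)·(2/5) = 11/50
P(high | certificate) = ((2/5)·(2/5)) / (11/50) = (4/25) / (11/50) = 8/11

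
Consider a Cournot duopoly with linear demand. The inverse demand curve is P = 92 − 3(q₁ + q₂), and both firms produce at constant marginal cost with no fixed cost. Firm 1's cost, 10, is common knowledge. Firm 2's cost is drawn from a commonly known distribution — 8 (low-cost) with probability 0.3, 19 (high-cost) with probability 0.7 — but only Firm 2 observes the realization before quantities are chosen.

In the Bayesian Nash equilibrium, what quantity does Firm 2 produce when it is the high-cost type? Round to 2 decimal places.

7.29

Firm 2 with cost c maximizes (92 − 3(q₁+q₂) − c)·q₂, giving q₂(c) = (92 − c − 3q₁)/6.
E[c₂] = 0.3·8 + 0.7·19 = 15.7
Firm 1's FOC against E[q₂] yields q₁ = (92 − 2·10 + E[c₂])/9 = (92 − 20 + 15.7)/9 = 9.74444.
q₂(high-cost) = (92 − 19 − 3·9.74444)/6 = 7.29444.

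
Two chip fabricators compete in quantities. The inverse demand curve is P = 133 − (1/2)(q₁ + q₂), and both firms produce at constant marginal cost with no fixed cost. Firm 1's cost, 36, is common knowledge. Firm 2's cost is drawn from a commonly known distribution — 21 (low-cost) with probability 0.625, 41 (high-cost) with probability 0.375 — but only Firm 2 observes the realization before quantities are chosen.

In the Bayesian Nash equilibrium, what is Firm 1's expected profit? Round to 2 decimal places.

Type-c best response for Firm 2: q₂(c) = (133 − c) − q₁/2.
Firm 1 maximizes expected profit; its first-order condition is 133 − q₁ − (1/2)E[q₂] − 36 = 0.
Substituting E[q₂] and solving: E[c₂] = 28.5, so q₁ = (133 − 2·36 + 28.5)/(3/2) = 59.6667.
E[P] = 133 − (1/2)·(q₁ + E[q₂]) = 65.8333; Firm 1's expected profit = (E[P] − 36)·q₁ = (65.8333 − 36)·59.6667 = 1780.06.

1780.06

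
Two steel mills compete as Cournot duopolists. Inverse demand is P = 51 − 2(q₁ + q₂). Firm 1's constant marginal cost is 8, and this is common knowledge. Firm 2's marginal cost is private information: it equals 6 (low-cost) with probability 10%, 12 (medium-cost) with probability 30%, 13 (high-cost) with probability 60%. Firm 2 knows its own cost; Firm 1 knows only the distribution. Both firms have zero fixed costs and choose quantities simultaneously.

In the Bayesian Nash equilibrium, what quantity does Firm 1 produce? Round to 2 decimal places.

Each type of Firm 2 best-responds to q₁; Firm 1 best-responds to the expected q₂ over Firm 2's types.
Firm 2 with cost c maximizes (51 − 2(q₁+q₂) − c)·q₂, giving q₂(c) = (51 − c − 2q₁)/4.
E[c₂] = 0.1·6 + 0.3·12 + 0.6·13 = 12
Firm 1's FOC against E[q₂] yields q₁ = (51 − 2·8 + E[c₂])/6 = (51 − 16 + 12)/6 = 7.83333.

7.83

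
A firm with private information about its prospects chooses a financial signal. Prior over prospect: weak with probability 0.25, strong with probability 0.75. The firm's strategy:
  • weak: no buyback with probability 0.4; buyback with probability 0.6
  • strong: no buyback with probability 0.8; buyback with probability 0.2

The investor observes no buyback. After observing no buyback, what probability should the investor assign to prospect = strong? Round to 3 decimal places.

Apply Bayes' rule using the sender's strategy as the likelihood.
P(no buyback) = 0.25·0.4 + 0.75·0.8 = 0.7
P(strong | no buyback) = (0.75·0.8) / 0.7 = 0.6 / 0.7 = 0.857143

0.857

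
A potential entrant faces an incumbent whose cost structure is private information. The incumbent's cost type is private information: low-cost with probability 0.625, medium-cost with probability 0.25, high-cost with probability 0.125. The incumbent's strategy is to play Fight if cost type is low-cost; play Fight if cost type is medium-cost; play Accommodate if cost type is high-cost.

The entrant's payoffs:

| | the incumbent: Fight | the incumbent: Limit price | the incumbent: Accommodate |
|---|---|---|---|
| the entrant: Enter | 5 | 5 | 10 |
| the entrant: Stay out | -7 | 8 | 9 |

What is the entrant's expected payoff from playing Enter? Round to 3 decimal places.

Take the expectation over the incumbent's cost type, weighting each type's action by its prior probability.
E[Enter] = 0.625·5 + 0.25·5 + 0.125·10 = 3.125 + 1.25 + 1.25 = 5.625

5.625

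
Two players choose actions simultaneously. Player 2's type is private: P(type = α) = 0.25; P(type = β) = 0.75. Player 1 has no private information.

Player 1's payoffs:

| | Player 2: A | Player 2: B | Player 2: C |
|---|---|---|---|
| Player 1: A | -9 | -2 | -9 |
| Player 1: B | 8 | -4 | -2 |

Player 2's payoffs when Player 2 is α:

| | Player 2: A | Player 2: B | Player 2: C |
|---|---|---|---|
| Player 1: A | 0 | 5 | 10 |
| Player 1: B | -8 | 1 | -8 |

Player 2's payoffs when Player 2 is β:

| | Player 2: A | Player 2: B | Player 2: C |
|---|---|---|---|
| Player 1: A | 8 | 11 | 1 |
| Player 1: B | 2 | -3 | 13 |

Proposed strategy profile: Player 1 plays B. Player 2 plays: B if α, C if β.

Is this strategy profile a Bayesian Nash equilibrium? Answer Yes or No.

A profile is a BNE iff every type of every player is best-responding given beliefs about the other side.
Player 1 plays B: E[B] = 0.25·(-4) + 0.75·(-2) = -2.5; E[A] = -7.25. Best-responding. ✓
Player 2 (type α), facing B: A gives -8, B gives 1, C gives -8. Proposed B is best. ✓
Player 2 (type β), facing B: A gives 2, B gives -3, C gives 13. Proposed C is best. ✓

Yes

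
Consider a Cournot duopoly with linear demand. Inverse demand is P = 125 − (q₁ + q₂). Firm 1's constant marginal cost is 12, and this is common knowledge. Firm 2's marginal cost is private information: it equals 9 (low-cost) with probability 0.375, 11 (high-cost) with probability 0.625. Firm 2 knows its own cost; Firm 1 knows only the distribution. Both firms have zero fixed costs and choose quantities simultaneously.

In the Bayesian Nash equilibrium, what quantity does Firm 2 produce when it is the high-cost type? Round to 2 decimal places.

Firm 2 with cost c maximizes (125 − (q₁+q₂) − c)·q₂, giving q₂(c) = (125 − c − q₁)/2.
E[c₂] = 0.375·9 + 0.625·11 = 10.25
Firm 1's FOC against E[q₂] yields q₁ = (125 − 2·12 + E[c₂])/3 = (125 − 24 + 10.25)/3 = 37.0833.
q₂(high-cost) = (125 − 11 − 37.0833)/2 = 38.4583.

38.46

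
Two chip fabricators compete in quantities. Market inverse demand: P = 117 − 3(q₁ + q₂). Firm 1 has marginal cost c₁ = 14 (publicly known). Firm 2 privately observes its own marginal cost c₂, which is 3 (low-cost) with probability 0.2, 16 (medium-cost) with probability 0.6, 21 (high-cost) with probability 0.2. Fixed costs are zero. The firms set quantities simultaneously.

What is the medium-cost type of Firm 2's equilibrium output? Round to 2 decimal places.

Type-c best response for Firm 2: q₂(c) = (117 − c)/6 − q₁/2.
Firm 1 maximizes expected profit; its first-order condition is 117 − 6q₁ − 3E[q₂] − 14 = 0.
Substituting E[q₂] and solving: E[c₂] = 14.4, so q₁ = (117 − 2·14 + 14.4)/9 = 11.4889.
q₂(medium-cost) = (117 − 16 − 3·11.4889)/6 = 11.0889.

11.09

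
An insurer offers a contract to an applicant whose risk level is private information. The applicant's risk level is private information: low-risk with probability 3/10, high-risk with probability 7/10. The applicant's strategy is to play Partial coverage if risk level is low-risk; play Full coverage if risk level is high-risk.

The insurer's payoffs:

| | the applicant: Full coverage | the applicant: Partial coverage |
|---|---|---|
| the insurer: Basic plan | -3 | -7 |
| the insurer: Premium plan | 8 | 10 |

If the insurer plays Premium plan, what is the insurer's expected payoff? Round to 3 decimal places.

E[Premium plan] = 3/10·10 + 7/10·8 = 3 + 28/5 = 43/5

8.600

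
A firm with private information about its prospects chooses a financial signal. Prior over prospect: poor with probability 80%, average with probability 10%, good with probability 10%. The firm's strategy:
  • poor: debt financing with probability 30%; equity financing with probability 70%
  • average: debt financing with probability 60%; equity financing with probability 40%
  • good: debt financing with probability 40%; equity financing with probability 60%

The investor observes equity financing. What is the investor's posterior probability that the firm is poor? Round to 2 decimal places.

0.85

Apply Bayes' rule using the sender's strategy as the likelihood.
P(equity financing) = 0.8·0.7 + 0.1·0.4 + 0.1·0.6 = 0.66
P(poor | equity financing) = (0.8·0.7) / 0.66 = 0.56 / 0.66 = 0.848485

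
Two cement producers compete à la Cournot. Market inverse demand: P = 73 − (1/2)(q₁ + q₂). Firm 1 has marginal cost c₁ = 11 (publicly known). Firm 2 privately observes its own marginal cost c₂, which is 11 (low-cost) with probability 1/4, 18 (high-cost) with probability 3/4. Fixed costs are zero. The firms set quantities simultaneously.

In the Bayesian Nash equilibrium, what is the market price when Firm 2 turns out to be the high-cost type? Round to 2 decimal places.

Type-c best response for Firm 2: q₂(c) = (73 − c) − q₁/2.
Firm 1 maximizes expected profit; its first-order condition is 73 − q₁ − (1/2)E[q₂] − 11 = 0.
Substituting E[q₂] and solving: E[c₂] = 16.25, so q₁ = (73 − 2·11 + 16.25)/(3/2) = 44.8333.
q₂(high-cost) = 32.5833, so P = 73 − (1/2)·(44.8333 + 32.5833) = 34.2917.

34.29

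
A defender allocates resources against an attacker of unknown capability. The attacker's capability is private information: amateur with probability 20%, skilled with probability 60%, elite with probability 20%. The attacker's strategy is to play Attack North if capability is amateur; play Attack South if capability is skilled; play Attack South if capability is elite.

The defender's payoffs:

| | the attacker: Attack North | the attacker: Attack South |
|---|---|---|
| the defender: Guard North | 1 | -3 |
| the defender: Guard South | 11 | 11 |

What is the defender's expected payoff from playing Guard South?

E[Guard South] = 0.2·11 + 0.6·11 + 0.2·11 = 2.2 + 6.6 + 2.2 = 11

11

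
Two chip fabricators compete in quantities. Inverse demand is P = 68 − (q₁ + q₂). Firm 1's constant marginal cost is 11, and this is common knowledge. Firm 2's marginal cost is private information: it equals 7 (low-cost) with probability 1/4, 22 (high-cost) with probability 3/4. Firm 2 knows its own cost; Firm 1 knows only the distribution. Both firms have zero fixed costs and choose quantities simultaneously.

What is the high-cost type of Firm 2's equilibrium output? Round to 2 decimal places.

Type-c best response for Firm 2: q₂(c) = (68 − c)/2 − q₁/2.
Firm 1 maximizes expected profit; its first-order condition is 68 − 2q₁ − E[q₂] − 11 = 0.
Substituting E[q₂] and solving: E[c₂] = 18.25, so q₁ = (68 − 2·11 + 18.25)/3 = 21.4167.
q₂(high-cost) = (68 − 22 − 21.4167)/2 = 12.2917.

12.29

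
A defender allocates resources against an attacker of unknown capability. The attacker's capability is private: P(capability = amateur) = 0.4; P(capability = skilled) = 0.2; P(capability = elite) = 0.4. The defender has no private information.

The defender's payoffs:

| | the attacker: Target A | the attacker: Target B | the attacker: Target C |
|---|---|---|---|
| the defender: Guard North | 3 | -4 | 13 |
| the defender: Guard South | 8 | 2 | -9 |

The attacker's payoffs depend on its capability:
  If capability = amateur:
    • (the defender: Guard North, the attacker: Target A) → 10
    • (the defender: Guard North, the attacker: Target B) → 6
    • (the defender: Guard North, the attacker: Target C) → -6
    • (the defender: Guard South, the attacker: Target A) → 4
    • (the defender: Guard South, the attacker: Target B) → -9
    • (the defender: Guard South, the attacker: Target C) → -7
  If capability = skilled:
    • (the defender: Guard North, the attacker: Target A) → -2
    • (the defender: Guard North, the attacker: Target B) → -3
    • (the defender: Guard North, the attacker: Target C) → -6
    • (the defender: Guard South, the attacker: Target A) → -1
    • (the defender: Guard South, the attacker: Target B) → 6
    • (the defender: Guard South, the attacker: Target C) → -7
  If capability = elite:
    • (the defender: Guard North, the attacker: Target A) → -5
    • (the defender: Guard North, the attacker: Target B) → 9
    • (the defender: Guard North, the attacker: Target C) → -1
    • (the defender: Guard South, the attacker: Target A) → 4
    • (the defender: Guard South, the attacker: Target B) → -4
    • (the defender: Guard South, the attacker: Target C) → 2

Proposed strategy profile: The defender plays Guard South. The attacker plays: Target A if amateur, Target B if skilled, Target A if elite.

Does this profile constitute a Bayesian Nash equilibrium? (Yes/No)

Yes

The defender plays Guard South: E[Guard South] = 0.4·(8) + 0.2·(2) + 0.4·(8) = 6.8; E[Guard North] = 1.6. Best-responding. ✓
The attacker (capability amateur), facing Guard South: Target A gives 4, Target B gives -9, Target C gives -7. Proposed Target A is best. ✓
The attacker (capability skilled), facing Guard South: Target A gives -1, Target B gives 6, Target C gives -7. Proposed Target B is best. ✓
The attacker (capability elite), facing Guard South: Target A gives 4, Target B gives -4, Target C gives 2. Proposed Target A is best. ✓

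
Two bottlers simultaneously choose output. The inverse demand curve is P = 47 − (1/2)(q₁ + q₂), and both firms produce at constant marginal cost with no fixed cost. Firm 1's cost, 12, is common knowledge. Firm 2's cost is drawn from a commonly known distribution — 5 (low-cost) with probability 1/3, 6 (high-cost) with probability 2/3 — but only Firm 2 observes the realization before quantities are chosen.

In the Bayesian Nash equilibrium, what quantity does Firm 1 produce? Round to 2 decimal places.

Type-c best response for Firm 2: q₂(c) = (47 − c) − q₁/2.
Firm 1 maximizes expected profit; its first-order condition is 47 − q₁ − (1/2)E[q₂] − 12 = 0.
Substituting E[q₂] and solving: E[c₂] = 5.66667, so q₁ = (47 − 2·12 + 5.66667)/(3/2) = 19.1111.

19.11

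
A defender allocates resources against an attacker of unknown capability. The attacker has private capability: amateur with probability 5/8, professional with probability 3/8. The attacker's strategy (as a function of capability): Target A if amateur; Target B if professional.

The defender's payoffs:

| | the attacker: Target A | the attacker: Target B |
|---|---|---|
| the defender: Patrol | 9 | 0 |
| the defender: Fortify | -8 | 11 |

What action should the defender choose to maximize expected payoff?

E[Patrol] = 5/8·(9) + 3/8·(0) = 45/8
E[Fortify] = 5/8·(-8) + 3/8·(11) = -7/8
Best response: Patrol (45/8 is the largest).

Patrol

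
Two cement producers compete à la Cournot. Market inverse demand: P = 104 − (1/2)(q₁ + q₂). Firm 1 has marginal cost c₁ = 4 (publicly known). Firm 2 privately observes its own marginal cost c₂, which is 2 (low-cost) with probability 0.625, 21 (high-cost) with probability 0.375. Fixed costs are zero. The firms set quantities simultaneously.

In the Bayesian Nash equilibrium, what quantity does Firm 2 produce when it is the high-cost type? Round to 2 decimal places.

47.96

Each type of Firm 2 best-responds to q₁; Firm 1 best-responds to the expected q₂ over Firm 2's types.
Firm 2 with cost c maximizes (104 − (1/2)(q₁+q₂) − c)·q₂, giving q₂(c) = (104 − c − (1/2)q₁).
E[c₂] = 0.625·2 + 0.375·21 = 9.125
Firm 1's FOC against E[q₂] yields q₁ = (104 − 2·4 + E[c₂])/(3/2) = (104 − 8 + 9.125)/(3/2) = 70.0833.
q₂(high-cost) = (104 − 21 − (1/2)·70.0833) = 47.9583.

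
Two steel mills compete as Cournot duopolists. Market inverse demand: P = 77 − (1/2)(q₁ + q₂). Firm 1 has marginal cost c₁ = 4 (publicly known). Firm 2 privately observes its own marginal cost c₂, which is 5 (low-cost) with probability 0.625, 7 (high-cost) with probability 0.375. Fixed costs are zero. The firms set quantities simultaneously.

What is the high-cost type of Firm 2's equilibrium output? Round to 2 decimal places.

Type-c best response for Firm 2: q₂(c) = (77 − c) − q₁/2.
Firm 1 maximizes expected profit; its first-order condition is 77 − q₁ − (1/2)E[q₂] − 4 = 0.
Substituting E[q₂] and solving: E[c₂] = 5.75, so q₁ = (77 − 2·4 + 5.75)/(3/2) = 49.8333.
q₂(high-cost) = (77 − 7 − (1/2)·49.8333) = 45.0833.

45.08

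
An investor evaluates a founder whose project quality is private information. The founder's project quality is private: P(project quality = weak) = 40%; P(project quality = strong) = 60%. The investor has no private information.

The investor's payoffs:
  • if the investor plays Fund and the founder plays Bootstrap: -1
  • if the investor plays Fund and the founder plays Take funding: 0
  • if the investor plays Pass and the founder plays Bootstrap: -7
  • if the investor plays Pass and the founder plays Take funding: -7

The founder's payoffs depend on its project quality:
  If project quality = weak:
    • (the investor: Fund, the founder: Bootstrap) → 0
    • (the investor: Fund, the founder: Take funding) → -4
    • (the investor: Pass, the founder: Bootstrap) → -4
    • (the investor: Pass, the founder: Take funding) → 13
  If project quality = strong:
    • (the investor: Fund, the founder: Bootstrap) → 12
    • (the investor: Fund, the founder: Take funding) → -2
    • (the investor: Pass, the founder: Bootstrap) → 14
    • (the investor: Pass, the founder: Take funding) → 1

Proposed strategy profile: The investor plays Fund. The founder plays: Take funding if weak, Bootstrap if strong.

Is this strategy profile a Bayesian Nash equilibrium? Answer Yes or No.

A profile is a BNE iff every type of every player is best-responding given beliefs about the other side.
The investor plays Fund: E[Fund] = 0.4·(0) + 0.6·(-1) = -0.6; E[Pass] = -7. Best-responding. ✓
The founder (project quality weak), facing Fund: Bootstrap gives 0, Take funding gives -4. Proposed Take funding is not best — profitable deviation exists. ✗
The founder (project quality strong), facing Fund: Bootstrap gives 12, Take funding gives -2. Proposed Bootstrap is best. ✓

No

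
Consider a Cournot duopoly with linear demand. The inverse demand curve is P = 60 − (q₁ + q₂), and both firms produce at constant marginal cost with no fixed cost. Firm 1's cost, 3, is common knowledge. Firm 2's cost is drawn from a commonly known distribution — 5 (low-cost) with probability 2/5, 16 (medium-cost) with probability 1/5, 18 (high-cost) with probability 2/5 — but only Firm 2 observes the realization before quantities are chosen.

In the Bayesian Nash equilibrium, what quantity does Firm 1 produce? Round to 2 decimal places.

22.13

Type-c best response for Firm 2: q₂(c) = (60 − c)/2 − q₁/2.
Firm 1 maximizes expected profit; its first-order condition is 60 − 2q₁ − E[q₂] − 3 = 0.
Substituting E[q₂] and solving: E[c₂] = 12.4, so q₁ = (60 − 2·3 + 12.4)/3 = 22.1333.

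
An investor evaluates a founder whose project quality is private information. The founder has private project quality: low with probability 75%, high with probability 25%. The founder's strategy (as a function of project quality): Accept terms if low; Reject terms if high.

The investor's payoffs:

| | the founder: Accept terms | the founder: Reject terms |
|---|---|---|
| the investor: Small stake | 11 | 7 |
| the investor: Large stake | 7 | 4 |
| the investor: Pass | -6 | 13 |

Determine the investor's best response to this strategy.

Small stake

Compute the investor's expected payoff for each action, taking the expectation over the founder's type.
E[Small stake] = 0.75·(11) + 0.25·(7) = 10
E[Large stake] = 0.75·(7) + 0.25·(4) = 6.25
E[Pass] = 0.75·(-6) + 0.25·(13) = -1.25
Best response: Small stake (10 is the largest).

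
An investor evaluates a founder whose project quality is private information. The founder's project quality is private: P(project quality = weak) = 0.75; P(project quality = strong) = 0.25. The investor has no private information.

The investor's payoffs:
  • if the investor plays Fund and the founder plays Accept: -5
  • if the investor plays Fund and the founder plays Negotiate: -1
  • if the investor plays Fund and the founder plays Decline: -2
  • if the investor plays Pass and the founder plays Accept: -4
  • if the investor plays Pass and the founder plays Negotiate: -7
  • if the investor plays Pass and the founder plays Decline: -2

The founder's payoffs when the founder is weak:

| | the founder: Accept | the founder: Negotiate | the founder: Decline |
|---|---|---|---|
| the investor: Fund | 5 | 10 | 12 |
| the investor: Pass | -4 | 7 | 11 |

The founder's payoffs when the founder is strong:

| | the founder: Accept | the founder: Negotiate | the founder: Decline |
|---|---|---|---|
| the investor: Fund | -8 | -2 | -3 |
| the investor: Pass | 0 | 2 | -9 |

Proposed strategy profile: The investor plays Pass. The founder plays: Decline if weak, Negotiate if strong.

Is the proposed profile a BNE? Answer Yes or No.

No

A profile is a BNE iff every type of every player is best-responding given beliefs about the other side.
The investor plays Pass: E[Pass] = 0.75·(-2) + 0.25·(-7) = -3.25; E[Fund] = -1.75. Not best-responding. ✗
The founder (project quality weak), facing Pass: Accept gives -4, Negotiate gives 7, Decline gives 11. Proposed Decline is best. ✓
The founder (project quality strong), facing Pass: Accept gives 0, Negotiate gives 2, Decline gives -9. Proposed Negotiate is best. ✓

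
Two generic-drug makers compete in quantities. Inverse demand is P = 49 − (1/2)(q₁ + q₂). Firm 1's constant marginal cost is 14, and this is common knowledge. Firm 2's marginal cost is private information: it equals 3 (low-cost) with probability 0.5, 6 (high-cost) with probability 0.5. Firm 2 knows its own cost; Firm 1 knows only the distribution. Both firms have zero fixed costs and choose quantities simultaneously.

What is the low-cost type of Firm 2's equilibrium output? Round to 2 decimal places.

37.50

Type-c best response for Firm 2: q₂(c) = (49 − c) − q₁/2.
Firm 1 maximizes expected profit; its first-order condition is 49 − q₁ − (1/2)E[q₂] − 14 = 0.
Substituting E[q₂] and solving: E[c₂] = 4.5, so q₁ = (49 − 2·14 + 4.5)/(3/2) = 17.
q₂(low-cost) = (49 − 3 − (1/2)·17) = 37.5.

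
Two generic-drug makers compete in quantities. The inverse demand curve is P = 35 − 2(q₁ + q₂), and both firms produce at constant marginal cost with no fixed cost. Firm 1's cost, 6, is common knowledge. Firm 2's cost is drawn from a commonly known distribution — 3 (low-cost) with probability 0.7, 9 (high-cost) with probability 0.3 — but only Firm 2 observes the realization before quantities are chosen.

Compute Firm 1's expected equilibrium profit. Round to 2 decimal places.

42.94

Each type of Firm 2 best-responds to q₁; Firm 1 best-responds to the expected q₂ over Firm 2's types.
Firm 2 with cost c maximizes (35 − 2(q₁+q₂) − c)·q₂, giving q₂(c) = (35 − c − 2q₁)/4.
E[c₂] = 0.7·3 + 0.3·9 = 4.8
Firm 1's FOC against E[q₂] yields q₁ = (35 − 2·6 + E[c₂])/6 = (35 − 12 + 4.8)/6 = 4.63333.
E[P] = 35 − 2·(q₁ + E[q₂]) = 15.2667; Firm 1's expected profit = (E[P] − 6)·q₁ = (15.2667 − 6)·4.63333 = 42.9356.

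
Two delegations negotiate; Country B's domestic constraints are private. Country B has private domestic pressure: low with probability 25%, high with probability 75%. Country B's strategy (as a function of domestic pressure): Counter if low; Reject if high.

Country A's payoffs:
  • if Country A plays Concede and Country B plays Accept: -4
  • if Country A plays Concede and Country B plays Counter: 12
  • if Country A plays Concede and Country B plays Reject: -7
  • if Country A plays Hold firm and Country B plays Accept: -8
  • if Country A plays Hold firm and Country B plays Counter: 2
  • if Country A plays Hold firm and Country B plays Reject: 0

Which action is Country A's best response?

Hold firm

Compute Country A's expected payoff for each action, taking the expectation over Country B's type.
E[Concede] = 0.25·(12) + 0.75·(-7) = -2.25
E[Hold firm] = 0.25·(2) + 0.75·(0) = 0.5
Best response: Hold firm (0.5 is the largest).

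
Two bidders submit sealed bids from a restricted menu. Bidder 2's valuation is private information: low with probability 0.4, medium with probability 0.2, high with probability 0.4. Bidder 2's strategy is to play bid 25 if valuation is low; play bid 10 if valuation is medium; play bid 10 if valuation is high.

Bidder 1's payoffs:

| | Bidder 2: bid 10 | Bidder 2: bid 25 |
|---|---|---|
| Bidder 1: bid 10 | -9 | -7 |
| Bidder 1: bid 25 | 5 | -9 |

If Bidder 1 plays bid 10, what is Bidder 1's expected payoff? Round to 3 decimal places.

-8.200

Take the expectation over Bidder 2's valuation, weighting each type's action by its prior probability.
E[bid 10] = 0.4·(-7) + 0.2·(-9) + 0.4·(-9) = (-2.8) + (-1.8) + (-3.6) = -8.2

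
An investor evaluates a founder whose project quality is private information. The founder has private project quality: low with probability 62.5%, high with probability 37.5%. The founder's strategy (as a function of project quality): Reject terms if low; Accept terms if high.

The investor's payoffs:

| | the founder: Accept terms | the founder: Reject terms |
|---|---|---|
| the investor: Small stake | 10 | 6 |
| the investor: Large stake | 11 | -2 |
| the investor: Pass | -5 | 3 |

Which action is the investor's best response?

Small stake

E[Small stake] = 0.625·(6) + 0.375·(10) = 7.5
E[Large stake] = 0.625·(-2) + 0.375·(11) = 2.875
E[Pass] = 0.625·(3) + 0.375·(-5) = 0
Best response: Small stake (7.5 is the largest).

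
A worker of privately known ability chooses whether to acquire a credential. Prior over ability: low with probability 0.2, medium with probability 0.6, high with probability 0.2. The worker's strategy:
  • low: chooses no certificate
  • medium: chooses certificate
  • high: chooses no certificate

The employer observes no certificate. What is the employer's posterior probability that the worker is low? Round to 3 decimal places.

0.500

Apply Bayes' rule using the sender's strategy as the likelihood.
P(no certificate) = 0.2·1 + 0.6·0 + 0.2·1 = 0.4
P(low | no certificate) = (0.2·1) / 0.4 = 0.2 / 0.4 = 0.5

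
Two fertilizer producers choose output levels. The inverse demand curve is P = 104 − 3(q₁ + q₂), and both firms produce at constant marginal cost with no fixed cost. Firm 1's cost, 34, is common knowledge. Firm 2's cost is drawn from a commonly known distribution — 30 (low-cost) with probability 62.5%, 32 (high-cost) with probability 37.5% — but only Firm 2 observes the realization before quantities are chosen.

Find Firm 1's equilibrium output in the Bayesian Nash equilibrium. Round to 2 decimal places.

Firm 2 with cost c maximizes (104 − 3(q₁+q₂) − c)·q₂, giving q₂(c) = (104 − c − 3q₁)/6.
E[c₂] = 0.625·30 + 0.375·32 = 30.75
Firm 1's FOC against E[q₂] yields q₁ = (104 − 2·34 + E[c₂])/9 = (104 − 68 + 30.75)/9 = 7.41667.

7.42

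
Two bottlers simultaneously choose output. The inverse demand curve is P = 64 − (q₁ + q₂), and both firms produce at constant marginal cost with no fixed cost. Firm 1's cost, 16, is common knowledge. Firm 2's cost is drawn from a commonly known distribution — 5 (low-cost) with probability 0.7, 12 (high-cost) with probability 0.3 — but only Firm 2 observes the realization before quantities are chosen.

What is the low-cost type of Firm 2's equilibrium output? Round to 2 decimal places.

Firm 2 with cost c maximizes (64 − (q₁+q₂) − c)·q₂, giving q₂(c) = (64 − c − q₁)/2.
E[c₂] = 0.7·5 + 0.3·12 = 7.1
Firm 1's FOC against E[q₂] yields q₁ = (64 − 2·16 + E[c₂])/3 = (64 − 32 + 7.1)/3 = 13.0333.
q₂(low-cost) = (64 − 5 − 13.0333)/2 = 22.9833.

22.98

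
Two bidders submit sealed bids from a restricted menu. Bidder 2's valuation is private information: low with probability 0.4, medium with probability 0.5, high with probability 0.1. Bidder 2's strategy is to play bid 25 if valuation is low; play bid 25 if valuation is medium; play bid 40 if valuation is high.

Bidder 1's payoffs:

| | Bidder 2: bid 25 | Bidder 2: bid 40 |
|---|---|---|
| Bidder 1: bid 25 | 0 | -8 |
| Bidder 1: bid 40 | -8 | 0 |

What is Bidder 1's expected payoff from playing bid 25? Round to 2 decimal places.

E[bid 25] = 0.4·0 + 0.5·0 + 0.1·(-8) = 0 + 0 + (-0.8) = -0.8

-0.80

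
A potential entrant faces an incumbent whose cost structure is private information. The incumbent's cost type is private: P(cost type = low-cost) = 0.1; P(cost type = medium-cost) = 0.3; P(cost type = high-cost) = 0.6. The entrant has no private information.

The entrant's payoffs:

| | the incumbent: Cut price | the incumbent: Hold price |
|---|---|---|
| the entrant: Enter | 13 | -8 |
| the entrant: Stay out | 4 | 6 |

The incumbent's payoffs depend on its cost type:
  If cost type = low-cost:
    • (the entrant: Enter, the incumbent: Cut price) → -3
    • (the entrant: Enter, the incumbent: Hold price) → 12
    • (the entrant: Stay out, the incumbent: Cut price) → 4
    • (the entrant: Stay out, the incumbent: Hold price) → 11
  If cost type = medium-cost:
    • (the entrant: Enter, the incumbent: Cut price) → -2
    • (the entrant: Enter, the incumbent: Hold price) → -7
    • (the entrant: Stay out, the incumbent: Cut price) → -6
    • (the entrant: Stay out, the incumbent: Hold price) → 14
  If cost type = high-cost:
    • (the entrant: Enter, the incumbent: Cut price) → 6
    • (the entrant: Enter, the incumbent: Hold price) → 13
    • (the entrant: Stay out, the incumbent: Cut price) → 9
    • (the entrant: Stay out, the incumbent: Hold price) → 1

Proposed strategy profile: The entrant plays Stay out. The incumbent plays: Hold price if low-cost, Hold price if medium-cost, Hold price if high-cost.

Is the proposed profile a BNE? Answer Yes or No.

No

A profile is a BNE iff every type of every player is best-responding given beliefs about the other side.
The entrant plays Stay out: E[Stay out] = 0.1·(6) + 0.3·(6) + 0.6·(6) = 6; E[Enter] = -8. Best-responding. ✓
The incumbent (cost type low-cost), facing Stay out: Cut price gives 4, Hold price gives 11. Proposed Hold price is best. ✓
The incumbent (cost type medium-cost), facing Stay out: Cut price gives -6, Hold price gives 14. Proposed Hold price is best. ✓
The incumbent (cost type high-cost), facing Stay out: Cut price gives 9, Hold price gives 1. Proposed Hold price is not best — profitable deviation exists. ✗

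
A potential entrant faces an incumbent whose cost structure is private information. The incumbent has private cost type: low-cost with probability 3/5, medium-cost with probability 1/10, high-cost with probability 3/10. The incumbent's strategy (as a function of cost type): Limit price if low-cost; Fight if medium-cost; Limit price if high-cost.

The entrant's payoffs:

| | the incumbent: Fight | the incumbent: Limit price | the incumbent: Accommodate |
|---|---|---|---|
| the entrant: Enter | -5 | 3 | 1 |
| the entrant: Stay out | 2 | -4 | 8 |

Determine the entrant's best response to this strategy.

Enter

Compute the entrant's expected payoff for each action, taking the expectation over the incumbent's type.
E[Enter] = 3/5·(3) + 1/10·(-5) + 3/10·(3) = 11/5
E[Stay out] = 3/5·(-4) + 1/10·(2) + 3/10·(-4) = -17/5
Best response: Enter (11/5 is the largest).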